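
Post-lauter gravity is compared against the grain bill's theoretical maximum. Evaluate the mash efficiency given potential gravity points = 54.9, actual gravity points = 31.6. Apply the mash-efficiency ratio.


efficiency = actual / potential × 100
efficiency = 31.6 / 54.9 × 100

57.5592 %


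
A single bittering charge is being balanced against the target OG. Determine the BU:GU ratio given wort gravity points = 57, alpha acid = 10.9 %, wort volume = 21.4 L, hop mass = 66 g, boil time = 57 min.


U = 1.65·0.000125^(GP/1000)·(1−e^(−0.04t))/4.15;  IBU = (α/100)·m·U·1000/V;  BU:GU = IBU/GP
U = 1.65·0.000125^(57/1000)·(1−e^(−0.04·57))/4.15 = 0.2138
IBU = (10.9/100)·66·0.2138·1000/21.4 = 71.8878
BU:GU = 71.8878/57

1.2612


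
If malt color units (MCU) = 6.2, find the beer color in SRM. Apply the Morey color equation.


SRM = 1.4922 · MCU^0.6859
SRM = 1.4922 · 6.2^0.6859

5.2159 SRM


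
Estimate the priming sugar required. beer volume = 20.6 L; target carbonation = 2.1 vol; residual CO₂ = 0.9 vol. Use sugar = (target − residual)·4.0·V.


sugar = (2.1 − 0.9)·4.0·20.6

98.8800 g


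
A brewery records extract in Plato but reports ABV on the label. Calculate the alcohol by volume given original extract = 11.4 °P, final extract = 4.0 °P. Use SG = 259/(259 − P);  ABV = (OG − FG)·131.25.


OG = 259/(259 − 11.4) = 1.0460
FG = 259/(259 − 4.0) = 1.0157
ABV = (1.0460 − 1.0157)·131.25

3.9842 % ABV


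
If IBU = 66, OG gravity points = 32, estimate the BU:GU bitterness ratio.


BU:GU = IBU / OG_points
BU:GU = 66 / 32

2.0625


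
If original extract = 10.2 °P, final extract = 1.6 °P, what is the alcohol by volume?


SG = 259/(259 − P);  ABV = (OG − FG)·131.25
OG = 259/(259 − 10.2) = 1.0410
FG = 259/(259 − 1.6) = 1.0062
ABV = (1.0410 − 1.0062)·131.25

4.5650 % ABV


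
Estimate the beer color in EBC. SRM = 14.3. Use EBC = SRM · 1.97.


EBC = 14.3 · 1.97

28.1710 EBC


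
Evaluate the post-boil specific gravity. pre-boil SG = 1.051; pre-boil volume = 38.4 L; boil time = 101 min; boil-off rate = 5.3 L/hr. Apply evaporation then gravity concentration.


V_post = V_pre − rate·(t/60);  SG_post = 1 + (SG_pre−1)·V_pre/V_post
V_post = 38.4 − 5.3·(101/60) = 29.4783
SG_post = 1 + (1.051 − 1)·38.4/29.4783

1.0664


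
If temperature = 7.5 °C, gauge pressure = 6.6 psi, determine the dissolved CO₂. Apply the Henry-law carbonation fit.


vols = (P + 14.695)·(0.01821 + 0.09011·e^(−0.04·T))
vols = (6.6 + 14.695)·(0.01821 + 0.09011·e^(−0.04·7.5))

1.8093 volumes


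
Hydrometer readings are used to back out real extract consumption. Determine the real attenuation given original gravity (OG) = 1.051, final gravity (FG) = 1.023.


AA = (OG−FG)/(OG−1)·100;  RA = AA·0.8192
AA = (1.051 − 1.023)/(1.051 − 1)·100 = 54.9020
RA = 54.9020·0.8192

44.9757 %


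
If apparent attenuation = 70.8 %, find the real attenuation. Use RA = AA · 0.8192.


RA = 70.8 · 0.8192

57.9994 %


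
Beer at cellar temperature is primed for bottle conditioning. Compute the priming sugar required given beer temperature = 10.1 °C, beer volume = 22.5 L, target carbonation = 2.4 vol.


residual = 14.695·(0.01821 + 0.09011·e^(−0.04·T));  sugar = (target − residual)·4.0·V
residual = 14.695·(0.01821 + 0.09011·e^(−0.04·10.1)) = 1.1517
sugar = (2.4 − 1.1517)·4.0·22.5

112.3499 g


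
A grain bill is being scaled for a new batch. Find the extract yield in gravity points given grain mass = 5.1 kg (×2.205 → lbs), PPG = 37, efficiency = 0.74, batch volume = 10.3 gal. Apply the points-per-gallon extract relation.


points = lbs × PPG × eff / vol
lbs = 5.1 × 2.205 = 11.2455
points = 11.2455 × 37 × 0.74 / 10.3

29.8934 points


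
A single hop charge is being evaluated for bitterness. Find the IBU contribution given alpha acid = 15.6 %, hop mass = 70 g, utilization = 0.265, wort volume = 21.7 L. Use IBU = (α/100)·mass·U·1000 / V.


IBU = (15.6/100)·70·0.265·1000 / 21.7

133.3548 IBU


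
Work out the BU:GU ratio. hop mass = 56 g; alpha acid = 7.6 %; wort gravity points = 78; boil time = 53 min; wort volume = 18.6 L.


U = 1.65·0.000125^(GP/1000)·(1−e^(−0.04t))/4.15;  IBU = (α/100)·m·U·1000/V;  BU:GU = IBU/GP
U = 1.65·0.000125^(78/1000)·(1−e^(−0.04·53))/4.15 = 0.1736
IBU = (7.6/100)·56·0.1736·1000/18.6 = 39.7146
BU:GU = 39.7146/78

0.5092


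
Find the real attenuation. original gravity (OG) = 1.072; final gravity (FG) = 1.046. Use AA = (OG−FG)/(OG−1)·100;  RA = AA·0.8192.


AA = (1.072 − 1.046)/(1.072 − 1)·100 = 36.1111
RA = 36.1111·0.8192

29.5822 %


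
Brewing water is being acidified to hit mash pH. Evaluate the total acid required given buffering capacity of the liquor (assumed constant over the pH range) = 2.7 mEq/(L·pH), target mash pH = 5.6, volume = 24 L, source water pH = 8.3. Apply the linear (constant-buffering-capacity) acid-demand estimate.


acid = buffering capacity · (pH_source − pH_target) · V
acid = 2.7 · (8.3 − 5.6) · 24

174.9600 mEq


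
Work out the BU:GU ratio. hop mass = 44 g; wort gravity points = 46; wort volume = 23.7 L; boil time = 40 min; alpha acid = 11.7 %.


U = 1.65·0.000125^(GP/1000)·(1−e^(−0.04t))/4.15;  IBU = (α/100)·m·U·1000/V;  BU:GU = IBU/GP
U = 1.65·0.000125^(46/1000)·(1−e^(−0.04·40))/4.15 = 0.2099
IBU = (11.7/100)·44·0.2099·1000/23.7 = 45.5872
BU:GU = 45.5872/46

0.9910


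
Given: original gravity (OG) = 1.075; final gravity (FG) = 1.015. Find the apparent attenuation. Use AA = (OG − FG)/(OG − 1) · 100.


AA = (1.075 − 1.015)/(1.075 − 1) · 100

80.0000 %


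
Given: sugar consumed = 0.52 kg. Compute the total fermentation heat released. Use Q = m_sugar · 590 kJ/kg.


Q = 0.52 · 590

306.8000 kJ


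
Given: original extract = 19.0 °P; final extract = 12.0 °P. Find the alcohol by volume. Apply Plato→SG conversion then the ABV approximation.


SG = 259/(259 − P);  ABV = (OG − FG)·131.25
OG = 259/(259 − 19.0) = 1.0792
FG = 259/(259 − 12.0) = 1.0486
ABV = (1.0792 − 1.0486)·131.25

4.0141 % ABV


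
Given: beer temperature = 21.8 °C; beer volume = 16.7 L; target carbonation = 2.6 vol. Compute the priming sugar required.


residual = 14.695·(0.01821 + 0.09011·e^(−0.04·T));  sugar = (target − residual)·4.0·V
residual = 14.695·(0.01821 + 0.09011·e^(−0.04·21.8)) = 0.8212
sugar = (2.6 − 0.8212)·4.0·16.7

118.8206 g


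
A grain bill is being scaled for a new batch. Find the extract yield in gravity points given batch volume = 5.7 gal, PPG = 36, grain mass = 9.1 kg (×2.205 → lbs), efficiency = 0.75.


points = lbs × PPG × eff / vol
lbs = 9.1 × 2.205 = 20.0655
points = 20.0655 × 36 × 0.75 / 5.7

95.0471 points


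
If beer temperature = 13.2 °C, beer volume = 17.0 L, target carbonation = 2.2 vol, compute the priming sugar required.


residual = 14.695·(0.01821 + 0.09011·e^(−0.04·T));  sugar = (target − residual)·4.0·V
residual = 14.695·(0.01821 + 0.09011·e^(−0.04·13.2)) = 1.0486
sugar = (2.2 − 1.0486)·4.0·17.0

78.2974 g


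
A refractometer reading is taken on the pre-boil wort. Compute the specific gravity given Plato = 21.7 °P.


SG = 259/(259 − P)
SG = 259/(259 − 21.7)

1.0914


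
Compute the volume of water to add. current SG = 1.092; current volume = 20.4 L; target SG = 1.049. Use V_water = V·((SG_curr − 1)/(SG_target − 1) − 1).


V_water = 20.4·((1.092 − 1)/(1.049 − 1) − 1)

17.9020 L


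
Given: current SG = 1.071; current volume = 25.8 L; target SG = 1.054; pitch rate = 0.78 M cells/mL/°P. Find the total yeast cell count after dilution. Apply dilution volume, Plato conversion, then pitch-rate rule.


V_w = V·((SG_c−1)/(SG_t−1)−1);  °P = 259 − 259/SG_t;  cells = rate·(V+V_w)·°P
V_w = 25.8·((1.071−1)/(1.054−1)−1) = 8.1222
V_final = 25.8 + 8.1222 = 33.9222
°P = 259 − 259/1.054 = 13.2694
cells = 0.78·33.9222·13.2694

351.1008 billion cells


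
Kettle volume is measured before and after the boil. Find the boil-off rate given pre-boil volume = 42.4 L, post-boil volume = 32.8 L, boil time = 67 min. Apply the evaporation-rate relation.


rate = (V_pre − V_post) / (t_min/60)
rate = (42.4 − 32.8) / (67/60)

8.5970 L/hr


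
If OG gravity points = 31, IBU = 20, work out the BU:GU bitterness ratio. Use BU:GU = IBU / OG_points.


BU:GU = 20 / 31

0.6452


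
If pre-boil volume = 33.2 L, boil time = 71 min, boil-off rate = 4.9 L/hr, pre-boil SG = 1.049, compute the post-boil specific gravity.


V_post = V_pre − rate·(t/60);  SG_post = 1 + (SG_pre−1)·V_pre/V_post
V_post = 33.2 − 4.9·(71/60) = 27.4017
SG_post = 1 + (1.049 − 1)·33.2/27.4017

1.0594


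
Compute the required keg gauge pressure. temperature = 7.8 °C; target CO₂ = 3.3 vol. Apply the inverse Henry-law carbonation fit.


psi = vols/(0.01821 + 0.09011·e^(−0.04·T)) − 14.695
psi = 3.3/(0.01821 + 0.09011·e^(−0.04·7.8)) − 14.695

24.5119 psi


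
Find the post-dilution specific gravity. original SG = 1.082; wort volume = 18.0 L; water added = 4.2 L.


SG_new = 1 + (SG_old − 1)·V_old/(V_old + V_water)
pts = (1.082 − 1)·1000·18.0/(18.0 + 4.2) = 66.4865
SG_new = 1 + 66.4865/1000

1.0665


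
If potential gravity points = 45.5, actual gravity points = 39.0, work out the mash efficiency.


efficiency = actual / potential × 100
efficiency = 39.0 / 45.5 × 100

85.7143 %


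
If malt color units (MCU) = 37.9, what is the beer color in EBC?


SRM = 1.4922·MCU^0.6859;  EBC = SRM·1.97
SRM = 1.4922·37.9^0.6859 = 18.0558
EBC = 18.0558·1.97

35.5698 EBC


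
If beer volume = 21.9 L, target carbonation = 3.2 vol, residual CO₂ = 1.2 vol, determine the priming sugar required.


sugar = (target − residual)·4.0·V
sugar = (3.2 − 1.2)·4.0·21.9

175.2000 g


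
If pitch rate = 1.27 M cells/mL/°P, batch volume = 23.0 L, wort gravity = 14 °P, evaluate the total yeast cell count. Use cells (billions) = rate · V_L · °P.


cells = 1.27 · 23.0 · 14

408.9400 billion cells


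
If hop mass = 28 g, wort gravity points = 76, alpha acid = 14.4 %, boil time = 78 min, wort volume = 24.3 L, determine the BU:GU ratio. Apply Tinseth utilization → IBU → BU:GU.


U = 1.65·0.000125^(GP/1000)·(1−e^(−0.04t))/4.15;  IBU = (α/100)·m·U·1000/V;  BU:GU = IBU/GP
U = 1.65·0.000125^(76/1000)·(1−e^(−0.04·78))/4.15 = 0.1919
IBU = (14.4/100)·28·0.1919·1000/24.3 = 31.8494
BU:GU = 31.8494/76

0.4191


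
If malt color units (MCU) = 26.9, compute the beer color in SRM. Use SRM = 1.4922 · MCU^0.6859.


SRM = 1.4922 · 26.9^0.6859

14.2723 SRM


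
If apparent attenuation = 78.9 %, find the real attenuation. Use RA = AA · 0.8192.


RA = 78.9 · 0.8192

64.6349 %


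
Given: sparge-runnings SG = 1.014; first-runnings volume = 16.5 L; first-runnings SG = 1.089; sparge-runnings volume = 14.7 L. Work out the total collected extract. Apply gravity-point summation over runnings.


total = Σ (SG_i − 1)·1000·V_i
first = (1.089 − 1)·1000·16.5 = 1468.5000
sparge = (1.014 − 1)·1000·14.7 = 205.8000
total = 1468.5000 + 205.8000

1674.3000 gravity·L


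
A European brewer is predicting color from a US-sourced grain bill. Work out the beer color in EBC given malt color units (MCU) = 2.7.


SRM = 1.4922·MCU^0.6859;  EBC = SRM·1.97
SRM = 1.4922·2.7^0.6859 = 2.9492
EBC = 2.9492·1.97

5.8099 EBC


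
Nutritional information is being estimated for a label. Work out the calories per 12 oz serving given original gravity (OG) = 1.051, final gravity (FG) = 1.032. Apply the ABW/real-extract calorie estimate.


ABW = (OG−FG)·131.25·0.79/FG;  °P = 259 − 259/SG (for OG→OE and FG→AE);  RE = 0.1808·OE + 0.8192·AE;  Cal = (6.9·ABW + 4·(RE−0.1))·FG·3.55
ABW = (1.051 − 1.032)·131.25·0.79/1.032 = 1.9090
OE = 259 − 259/1.051 = 12.5680 °P
AE = 259 − 259/1.032 = 8.0310 °P
RE = 0.1808·12.5680 + 0.8192·8.0310 = 8.8513 °P
Cal = (6.9·1.9090 + 4·(8.8513−0.1))·1.032·3.55

176.5018 kcal


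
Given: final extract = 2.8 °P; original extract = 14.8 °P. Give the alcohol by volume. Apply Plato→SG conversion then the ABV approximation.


SG = 259/(259 − P);  ABV = (OG − FG)·131.25
OG = 259/(259 − 14.8) = 1.0606
FG = 259/(259 − 2.8) = 1.0109
ABV = (1.0606 − 1.0109)·131.25

6.5201 % ABV


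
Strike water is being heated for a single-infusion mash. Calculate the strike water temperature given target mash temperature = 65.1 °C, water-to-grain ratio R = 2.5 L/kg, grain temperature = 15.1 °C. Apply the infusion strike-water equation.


T_strike = (0.41/R)·(T_mash − T_grain) + T_mash
T_strike = (0.41/2.5)·(65.1 − 15.1) + 65.1

73.3000 °C


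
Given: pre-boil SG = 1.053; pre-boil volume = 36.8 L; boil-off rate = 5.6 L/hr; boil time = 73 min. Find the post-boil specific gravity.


V_post = V_pre − rate·(t/60);  SG_post = 1 + (SG_pre−1)·V_pre/V_post
V_post = 36.8 − 5.6·(73/60) = 29.9867
SG_post = 1 + (1.053 − 1)·36.8/29.9867

1.0650


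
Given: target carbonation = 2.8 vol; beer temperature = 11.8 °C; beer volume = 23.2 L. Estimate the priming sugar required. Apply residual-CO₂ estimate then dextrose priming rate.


residual = 14.695·(0.01821 + 0.09011·e^(−0.04·T));  sugar = (target − residual)·4.0·V
residual = 14.695·(0.01821 + 0.09011·e^(−0.04·11.8)) = 1.0935
sugar = (2.8 − 1.0935)·4.0·23.2

158.3586 g


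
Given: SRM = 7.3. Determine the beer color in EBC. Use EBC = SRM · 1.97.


EBC = 7.3 · 1.97

14.3810 EBC


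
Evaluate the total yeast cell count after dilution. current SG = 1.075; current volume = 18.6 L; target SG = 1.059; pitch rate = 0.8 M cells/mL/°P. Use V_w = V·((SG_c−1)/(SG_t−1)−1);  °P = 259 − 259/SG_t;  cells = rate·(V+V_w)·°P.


V_w = 18.6·((1.075−1)/(1.059−1)−1) = 5.0441
V_final = 18.6 + 5.0441 = 23.6441
°P = 259 − 259/1.059 = 14.4297
cells = 0.8·23.6441·14.4297

272.9405 billion cells


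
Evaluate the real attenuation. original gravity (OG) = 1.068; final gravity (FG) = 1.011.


AA = (OG−FG)/(OG−1)·100;  RA = AA·0.8192
AA = (1.068 − 1.011)/(1.068 − 1)·100 = 83.8235
RA = 83.8235·0.8192

68.6682 %


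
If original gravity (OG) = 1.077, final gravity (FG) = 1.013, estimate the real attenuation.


AA = (OG−FG)/(OG−1)·100;  RA = AA·0.8192
AA = (1.077 − 1.013)/(1.077 − 1)·100 = 83.1169
RA = 83.1169·0.8192

68.0894 %


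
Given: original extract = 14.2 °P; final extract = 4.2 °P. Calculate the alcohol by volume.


SG = 259/(259 − P);  ABV = (OG − FG)·131.25
OG = 259/(259 − 14.2) = 1.0580
FG = 259/(259 − 4.2) = 1.0165
ABV = (1.0580 − 1.0165)·131.25

5.4499 % ABV


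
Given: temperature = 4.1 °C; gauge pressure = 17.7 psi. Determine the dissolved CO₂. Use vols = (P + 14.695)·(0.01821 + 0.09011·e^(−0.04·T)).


vols = (17.7 + 14.695)·(0.01821 + 0.09011·e^(−0.04·4.1))

3.0675 volumes


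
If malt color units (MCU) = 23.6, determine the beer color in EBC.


SRM = 1.4922·MCU^0.6859;  EBC = SRM·1.97
SRM = 1.4922·23.6^0.6859 = 13.0469
EBC = 13.0469·1.97

25.7024 EBC


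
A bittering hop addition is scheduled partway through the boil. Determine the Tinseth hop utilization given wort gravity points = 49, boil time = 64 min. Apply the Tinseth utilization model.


U = 1.65·0.000125^(GP/1000) · (1 − e^(−0.04·t))/4.15
bigness = 1.65·0.000125^(49/1000) = 1.0623
boil_factor = (1 − e^(−0.04·64))/4.15 = 0.2223
U = 1.0623 · 0.2223

0.2362


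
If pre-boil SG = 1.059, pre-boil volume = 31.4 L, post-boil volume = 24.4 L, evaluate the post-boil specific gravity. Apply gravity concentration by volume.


SG_post = 1 + (SG_pre − 1)·V_pre/V_post
pts_pre = (1.059 − 1)·1000 = 59.0000
pts_post = 59.0000·31.4/24.4 = 75.9262
SG_post = 1 + 75.9262/1000

1.0759


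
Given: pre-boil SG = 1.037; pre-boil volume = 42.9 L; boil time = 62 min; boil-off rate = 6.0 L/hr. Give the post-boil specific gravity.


V_post = V_pre − rate·(t/60);  SG_post = 1 + (SG_pre−1)·V_pre/V_post
V_post = 42.9 − 6.0·(62/60) = 36.7000
SG_post = 1 + (1.037 − 1)·42.9/36.7000

1.0433


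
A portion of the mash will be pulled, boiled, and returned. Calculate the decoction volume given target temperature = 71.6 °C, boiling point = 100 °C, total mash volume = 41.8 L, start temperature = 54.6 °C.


V_dec = V_total·(T_target − T_start)/(T_boil − T_start)
V_dec = 41.8·(71.6 − 54.6)/(100 − 54.6)

15.6520 L


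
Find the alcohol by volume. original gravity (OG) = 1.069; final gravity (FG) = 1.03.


ABV = (OG − FG) · 131.25
ABV = (1.069 − 1.03) · 131.25

5.1187 % ABV


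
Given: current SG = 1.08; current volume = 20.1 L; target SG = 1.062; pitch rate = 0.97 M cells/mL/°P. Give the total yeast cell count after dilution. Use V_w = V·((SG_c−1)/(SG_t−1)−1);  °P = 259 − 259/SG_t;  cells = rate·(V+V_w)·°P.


V_w = 20.1·((1.08−1)/(1.062−1)−1) = 5.8355
V_final = 20.1 + 5.8355 = 25.9355
°P = 259 − 259/1.062 = 15.1205
cells = 0.97·25.9355·15.1205

380.3934 billion cells


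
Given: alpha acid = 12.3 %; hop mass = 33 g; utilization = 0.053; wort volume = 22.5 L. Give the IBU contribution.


IBU = (α/100)·mass·U·1000 / V
IBU = (12.3/100)·33·0.053·1000 / 22.5

9.5612 IBU


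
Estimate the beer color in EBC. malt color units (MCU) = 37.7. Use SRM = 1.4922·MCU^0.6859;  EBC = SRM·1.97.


SRM = 1.4922·37.7^0.6859 = 17.9903
EBC = 17.9903·1.97

35.4410 EBC


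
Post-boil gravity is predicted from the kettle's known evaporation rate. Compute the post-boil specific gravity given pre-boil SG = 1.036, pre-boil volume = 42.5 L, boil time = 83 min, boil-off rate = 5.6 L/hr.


V_post = V_pre − rate·(t/60);  SG_post = 1 + (SG_pre−1)·V_pre/V_post
V_post = 42.5 − 5.6·(83/60) = 34.7533
SG_post = 1 + (1.036 − 1)·42.5/34.7533

1.0440


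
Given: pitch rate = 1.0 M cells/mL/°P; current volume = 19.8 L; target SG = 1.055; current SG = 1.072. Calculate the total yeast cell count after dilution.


V_w = V·((SG_c−1)/(SG_t−1)−1);  °P = 259 − 259/SG_t;  cells = rate·(V+V_w)·°P
V_w = 19.8·((1.072−1)/(1.055−1)−1) = 6.1200
V_final = 19.8 + 6.1200 = 25.9200
°P = 259 − 259/1.055 = 13.5024
cells = 1.0·25.9200·13.5024

349.9814 billion cells


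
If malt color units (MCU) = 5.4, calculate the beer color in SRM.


SRM = 1.4922 · MCU^0.6859
SRM = 1.4922 · 5.4^0.6859

4.7443 SRM


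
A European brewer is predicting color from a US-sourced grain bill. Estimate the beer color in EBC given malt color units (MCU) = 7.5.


SRM = 1.4922·MCU^0.6859;  EBC = SRM·1.97
SRM = 1.4922·7.5^0.6859 = 5.9434
EBC = 5.9434·1.97

11.7084 EBC


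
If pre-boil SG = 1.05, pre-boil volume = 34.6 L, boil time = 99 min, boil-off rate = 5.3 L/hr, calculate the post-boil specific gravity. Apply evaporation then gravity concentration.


V_post = V_pre − rate·(t/60);  SG_post = 1 + (SG_pre−1)·V_pre/V_post
V_post = 34.6 − 5.3·(99/60) = 25.8550
SG_post = 1 + (1.05 − 1)·34.6/25.8550

1.0669


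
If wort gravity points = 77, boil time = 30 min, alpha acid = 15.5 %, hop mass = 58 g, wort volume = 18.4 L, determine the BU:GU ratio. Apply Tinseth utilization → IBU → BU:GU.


U = 1.65·0.000125^(GP/1000)·(1−e^(−0.04t))/4.15;  IBU = (α/100)·m·U·1000/V;  BU:GU = IBU/GP
U = 1.65·0.000125^(77/1000)·(1−e^(−0.04·30))/4.15 = 0.1391
IBU = (15.5/100)·58·0.1391·1000/18.4 = 67.9511
BU:GU = 67.9511/77

0.8825


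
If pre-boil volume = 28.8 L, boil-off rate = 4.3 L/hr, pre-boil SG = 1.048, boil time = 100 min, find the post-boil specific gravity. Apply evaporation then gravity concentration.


V_post = V_pre − rate·(t/60);  SG_post = 1 + (SG_pre−1)·V_pre/V_post
V_post = 28.8 − 4.3·(100/60) = 21.6333
SG_post = 1 + (1.048 − 1)·28.8/21.6333

1.0639


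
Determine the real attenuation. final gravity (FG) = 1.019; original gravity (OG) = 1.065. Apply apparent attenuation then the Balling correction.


AA = (OG−FG)/(OG−1)·100;  RA = AA·0.8192
AA = (1.065 − 1.019)/(1.065 − 1)·100 = 70.7692
RA = 70.7692·0.8192

57.9742 %


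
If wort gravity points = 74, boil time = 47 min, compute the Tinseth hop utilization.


U = 1.65·0.000125^(GP/1000) · (1 − e^(−0.04·t))/4.15
bigness = 1.65·0.000125^(74/1000) = 0.8485
boil_factor = (1 − e^(−0.04·47))/4.15 = 0.2042
U = 0.8485 · 0.2042

0.1733


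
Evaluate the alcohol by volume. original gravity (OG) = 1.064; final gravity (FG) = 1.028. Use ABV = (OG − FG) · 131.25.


ABV = (1.064 − 1.028) · 131.25

4.7250 % ABV


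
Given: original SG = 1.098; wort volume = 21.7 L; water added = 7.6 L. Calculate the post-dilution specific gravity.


SG_new = 1 + (SG_old − 1)·V_old/(V_old + V_water)
pts = (1.098 − 1)·1000·21.7/(21.7 + 7.6) = 72.5802
SG_new = 1 + 72.5802/1000

1.0726


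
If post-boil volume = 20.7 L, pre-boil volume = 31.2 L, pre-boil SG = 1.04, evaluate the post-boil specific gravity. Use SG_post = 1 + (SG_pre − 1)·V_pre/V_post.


pts_pre = (1.04 − 1)·1000 = 40.0000
pts_post = 40.0000·31.2/20.7 = 60.2899
SG_post = 1 + 60.2899/1000

1.0603


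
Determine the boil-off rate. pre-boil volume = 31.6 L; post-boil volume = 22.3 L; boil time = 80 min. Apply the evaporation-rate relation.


rate = (V_pre − V_post) / (t_min/60)
rate = (31.6 − 22.3) / (80/60)

6.9750 L/hr


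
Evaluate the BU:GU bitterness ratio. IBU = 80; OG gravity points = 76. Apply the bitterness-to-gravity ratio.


BU:GU = IBU / OG_points
BU:GU = 80 / 76

1.0526


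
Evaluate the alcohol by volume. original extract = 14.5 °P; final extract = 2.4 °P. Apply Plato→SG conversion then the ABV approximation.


SG = 259/(259 − P);  ABV = (OG − FG)·131.25
OG = 259/(259 − 14.5) = 1.0593
FG = 259/(259 − 2.4) = 1.0094
ABV = (1.0593 − 1.0094)·131.25

6.5562 % ABV


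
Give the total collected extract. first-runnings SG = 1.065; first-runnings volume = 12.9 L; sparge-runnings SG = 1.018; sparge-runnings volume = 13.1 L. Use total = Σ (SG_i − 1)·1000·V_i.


first = (1.065 − 1)·1000·12.9 = 838.5000
sparge = (1.018 − 1)·1000·13.1 = 235.8000
total = 838.5000 + 235.8000

1074.3000 gravity·L


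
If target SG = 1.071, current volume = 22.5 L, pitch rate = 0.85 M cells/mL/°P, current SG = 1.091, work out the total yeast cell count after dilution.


V_w = V·((SG_c−1)/(SG_t−1)−1);  °P = 259 − 259/SG_t;  cells = rate·(V+V_w)·°P
V_w = 22.5·((1.091−1)/(1.071−1)−1) = 6.3380
V_final = 22.5 + 6.3380 = 28.8380
°P = 259 − 259/1.071 = 17.1699
cells = 0.85·28.8380·17.1699

420.8750 billion cells


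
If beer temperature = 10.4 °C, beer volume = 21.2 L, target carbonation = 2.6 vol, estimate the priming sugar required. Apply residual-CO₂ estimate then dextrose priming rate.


residual = 14.695·(0.01821 + 0.09011·e^(−0.04·T));  sugar = (target − residual)·4.0·V
residual = 14.695·(0.01821 + 0.09011·e^(−0.04·10.4)) = 1.1411
sugar = (2.6 − 1.1411)·4.0·21.2

123.7128 g


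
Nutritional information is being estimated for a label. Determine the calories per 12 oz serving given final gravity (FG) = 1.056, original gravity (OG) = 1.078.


ABW = (OG−FG)·131.25·0.79/FG;  °P = 259 − 259/SG (for OG→OE and FG→AE);  RE = 0.1808·OE + 0.8192·AE;  Cal = (6.9·ABW + 4·(RE−0.1))·FG·3.55
ABW = (1.078 − 1.056)·131.25·0.79/1.056 = 2.1602
OE = 259 − 259/1.078 = 18.7403 °P
AE = 259 − 259/1.056 = 13.7348 °P
RE = 0.1808·18.7403 + 0.8192·13.7348 = 14.6398 °P
Cal = (6.9·2.1602 + 4·(14.6398−0.1))·1.056·3.55

273.9038 kcal


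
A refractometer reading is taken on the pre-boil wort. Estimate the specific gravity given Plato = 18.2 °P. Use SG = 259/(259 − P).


SG = 259/(259 − 18.2)

1.0756


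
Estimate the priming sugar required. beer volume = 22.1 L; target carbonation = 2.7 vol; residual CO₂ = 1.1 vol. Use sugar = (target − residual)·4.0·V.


sugar = (2.7 − 1.1)·4.0·22.1

141.4400 g


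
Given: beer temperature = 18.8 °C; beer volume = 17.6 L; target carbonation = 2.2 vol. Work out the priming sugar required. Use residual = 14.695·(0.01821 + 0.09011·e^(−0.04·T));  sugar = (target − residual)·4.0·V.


residual = 14.695·(0.01821 + 0.09011·e^(−0.04·18.8)) = 0.8918
sugar = (2.2 − 0.8918)·4.0·17.6

92.0946 g


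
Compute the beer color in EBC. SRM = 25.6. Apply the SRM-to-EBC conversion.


EBC = SRM · 1.97
EBC = 25.6 · 1.97

50.4320 EBC


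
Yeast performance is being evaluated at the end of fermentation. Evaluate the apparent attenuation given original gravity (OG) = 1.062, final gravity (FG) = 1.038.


AA = (OG − FG)/(OG − 1) · 100
AA = (1.062 − 1.038)/(1.062 − 1) · 100

38.7097 %


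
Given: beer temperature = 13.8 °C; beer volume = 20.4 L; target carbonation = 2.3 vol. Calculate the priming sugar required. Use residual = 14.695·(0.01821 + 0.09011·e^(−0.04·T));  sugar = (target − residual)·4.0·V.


residual = 14.695·(0.01821 + 0.09011·e^(−0.04·13.8)) = 1.0300
sugar = (2.3 − 1.0300)·4.0·20.4

103.6282 g


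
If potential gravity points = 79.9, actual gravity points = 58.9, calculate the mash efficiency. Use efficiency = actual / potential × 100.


efficiency = 58.9 / 79.9 × 100

73.7171 %


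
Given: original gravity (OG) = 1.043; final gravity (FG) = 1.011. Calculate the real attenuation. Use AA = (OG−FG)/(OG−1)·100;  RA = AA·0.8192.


AA = (1.043 − 1.011)/(1.043 − 1)·100 = 74.4186
RA = 74.4186·0.8192

60.9637 %


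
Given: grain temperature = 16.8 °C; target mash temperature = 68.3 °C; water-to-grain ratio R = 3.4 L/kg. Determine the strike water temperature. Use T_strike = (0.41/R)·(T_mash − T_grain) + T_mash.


T_strike = (0.41/3.4)·(68.3 − 16.8) + 68.3

74.5103 °C


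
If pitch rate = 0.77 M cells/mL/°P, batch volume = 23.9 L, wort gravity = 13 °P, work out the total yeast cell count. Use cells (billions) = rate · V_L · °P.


cells = 0.77 · 23.9 · 13

239.2390 billion cells


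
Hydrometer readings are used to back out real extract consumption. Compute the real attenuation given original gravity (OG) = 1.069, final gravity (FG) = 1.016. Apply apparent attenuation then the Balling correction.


AA = (OG−FG)/(OG−1)·100;  RA = AA·0.8192
AA = (1.069 − 1.016)/(1.069 − 1)·100 = 76.8116
RA = 76.8116·0.8192

62.9241 %


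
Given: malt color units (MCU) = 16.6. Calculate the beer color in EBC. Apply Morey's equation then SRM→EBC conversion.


SRM = 1.4922·MCU^0.6859;  EBC = SRM·1.97
SRM = 1.4922·16.6^0.6859 = 10.2494
EBC = 10.2494·1.97

20.1914 EBC


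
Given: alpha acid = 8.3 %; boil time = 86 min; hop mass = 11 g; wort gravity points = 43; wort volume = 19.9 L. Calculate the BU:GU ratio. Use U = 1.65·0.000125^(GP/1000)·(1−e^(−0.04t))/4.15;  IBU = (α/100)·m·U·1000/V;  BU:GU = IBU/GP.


U = 1.65·0.000125^(43/1000)·(1−e^(−0.04·86))/4.15 = 0.2615
IBU = (8.3/100)·11·0.2615·1000/19.9 = 11.9968
BU:GU = 11.9968/43

0.2790


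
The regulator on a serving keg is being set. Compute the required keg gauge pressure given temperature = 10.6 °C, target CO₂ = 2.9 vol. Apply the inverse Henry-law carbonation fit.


psi = vols/(0.01821 + 0.09011·e^(−0.04·T)) − 14.695
psi = 2.9/(0.01821 + 0.09011·e^(−0.04·10.6)) − 14.695

22.8794 psi


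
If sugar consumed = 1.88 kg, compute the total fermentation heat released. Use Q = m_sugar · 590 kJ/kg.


Q = 1.88 · 590

1109.2000 kJ


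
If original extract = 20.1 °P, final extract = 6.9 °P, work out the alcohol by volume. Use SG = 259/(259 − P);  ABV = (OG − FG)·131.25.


OG = 259/(259 − 20.1) = 1.0841
FG = 259/(259 − 6.9) = 1.0274
ABV = (1.0841 − 1.0274)·131.25

7.4505 % ABV


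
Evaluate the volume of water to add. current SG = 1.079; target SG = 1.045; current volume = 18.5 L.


V_water = V·((SG_curr − 1)/(SG_target − 1) − 1)
V_water = 18.5·((1.079 − 1)/(1.045 − 1) − 1)

13.9778 L


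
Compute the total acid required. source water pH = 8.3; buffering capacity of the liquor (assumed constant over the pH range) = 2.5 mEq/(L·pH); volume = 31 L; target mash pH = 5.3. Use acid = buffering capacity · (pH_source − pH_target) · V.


acid = 2.5 · (8.3 − 5.3) · 31

232.5000 mEq


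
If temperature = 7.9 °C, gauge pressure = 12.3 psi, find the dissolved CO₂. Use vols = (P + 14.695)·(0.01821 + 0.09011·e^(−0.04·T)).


vols = (12.3 + 14.695)·(0.01821 + 0.09011·e^(−0.04·7.9))

2.2650 volumes


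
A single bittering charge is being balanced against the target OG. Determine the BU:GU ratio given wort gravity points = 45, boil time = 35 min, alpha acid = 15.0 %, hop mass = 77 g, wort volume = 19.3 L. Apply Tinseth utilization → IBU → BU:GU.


U = 1.65·0.000125^(GP/1000)·(1−e^(−0.04t))/4.15;  IBU = (α/100)·m·U·1000/V;  BU:GU = IBU/GP
U = 1.65·0.000125^(45/1000)·(1−e^(−0.04·35))/4.15 = 0.1999
IBU = (15.0/100)·77·0.1999·1000/19.3 = 119.6324
BU:GU = 119.6324/45

2.6585


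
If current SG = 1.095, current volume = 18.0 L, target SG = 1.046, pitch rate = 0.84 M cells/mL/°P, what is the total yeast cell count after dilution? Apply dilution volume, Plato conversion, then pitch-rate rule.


V_w = V·((SG_c−1)/(SG_t−1)−1);  °P = 259 − 259/SG_t;  cells = rate·(V+V_w)·°P
V_w = 18.0·((1.095−1)/(1.046−1)−1) = 19.1739
V_final = 18.0 + 19.1739 = 37.1739
°P = 259 − 259/1.046 = 11.3901
cells = 0.84·37.1739·11.3901

355.6669 billion cells


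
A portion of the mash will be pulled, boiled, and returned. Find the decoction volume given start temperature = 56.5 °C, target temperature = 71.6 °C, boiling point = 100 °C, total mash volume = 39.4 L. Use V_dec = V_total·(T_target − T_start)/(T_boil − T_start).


V_dec = 39.4·(71.6 − 56.5)/(100 − 56.5)

13.6768 L


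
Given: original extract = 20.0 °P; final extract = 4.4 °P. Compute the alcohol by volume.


SG = 259/(259 − P);  ABV = (OG − FG)·131.25
OG = 259/(259 − 20.0) = 1.0837
FG = 259/(259 − 4.4) = 1.0173
ABV = (1.0837 − 1.0173)·131.25

8.7150 % ABV


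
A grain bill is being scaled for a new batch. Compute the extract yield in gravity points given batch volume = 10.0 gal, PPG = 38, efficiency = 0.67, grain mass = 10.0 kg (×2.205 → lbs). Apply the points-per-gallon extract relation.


points = lbs × PPG × eff / vol
lbs = 10.0 × 2.205 = 22.0500
points = 22.0500 × 38 × 0.67 / 10.0

56.1393 points


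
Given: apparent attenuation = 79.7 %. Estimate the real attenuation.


RA = AA · 0.8192
RA = 79.7 · 0.8192

65.2902 %


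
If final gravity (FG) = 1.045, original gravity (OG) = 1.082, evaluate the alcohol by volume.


ABV = (OG − FG) · 131.25
ABV = (1.082 − 1.045) · 131.25

4.8563 % ABV


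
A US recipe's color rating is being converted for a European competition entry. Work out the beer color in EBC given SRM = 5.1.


EBC = SRM · 1.97
EBC = 5.1 · 1.97

10.0470 EBC


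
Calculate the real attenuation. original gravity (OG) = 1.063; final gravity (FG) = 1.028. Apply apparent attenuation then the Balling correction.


AA = (OG−FG)/(OG−1)·100;  RA = AA·0.8192
AA = (1.063 − 1.028)/(1.063 − 1)·100 = 55.5556
RA = 55.5556·0.8192

45.5111 %


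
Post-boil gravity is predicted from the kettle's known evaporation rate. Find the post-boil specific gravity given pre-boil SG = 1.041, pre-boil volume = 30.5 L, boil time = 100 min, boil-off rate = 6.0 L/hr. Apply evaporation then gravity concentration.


V_post = V_pre − rate·(t/60);  SG_post = 1 + (SG_pre−1)·V_pre/V_post
V_post = 30.5 − 6.0·(100/60) = 20.5000
SG_post = 1 + (1.041 − 1)·30.5/20.5000

1.0610


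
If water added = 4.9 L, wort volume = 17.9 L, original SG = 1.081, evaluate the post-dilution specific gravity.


SG_new = 1 + (SG_old − 1)·V_old/(V_old + V_water)
pts = (1.081 − 1)·1000·17.9/(17.9 + 4.9) = 63.5921
SG_new = 1 + 63.5921/1000

1.0636


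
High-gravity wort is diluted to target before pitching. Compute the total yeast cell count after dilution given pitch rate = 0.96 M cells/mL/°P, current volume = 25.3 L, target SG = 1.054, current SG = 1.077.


V_w = V·((SG_c−1)/(SG_t−1)−1);  °P = 259 − 259/SG_t;  cells = rate·(V+V_w)·°P
V_w = 25.3·((1.077−1)/(1.054−1)−1) = 10.7759
V_final = 25.3 + 10.7759 = 36.0759
°P = 259 − 259/1.054 = 13.2694
cells = 0.96·36.0759·13.2694

459.5594 billion cells


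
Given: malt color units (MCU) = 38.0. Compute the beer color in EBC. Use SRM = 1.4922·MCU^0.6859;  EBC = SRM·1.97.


SRM = 1.4922·38.0^0.6859 = 18.0884
EBC = 18.0884·1.97

35.6342 EBC


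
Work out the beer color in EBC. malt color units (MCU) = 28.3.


SRM = 1.4922·MCU^0.6859;  EBC = SRM·1.97
SRM = 1.4922·28.3^0.6859 = 14.7777
EBC = 14.7777·1.97

29.1121 EBC


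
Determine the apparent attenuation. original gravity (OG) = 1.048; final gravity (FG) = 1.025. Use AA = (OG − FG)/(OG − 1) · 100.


AA = (1.048 − 1.025)/(1.048 − 1) · 100

47.9167 %


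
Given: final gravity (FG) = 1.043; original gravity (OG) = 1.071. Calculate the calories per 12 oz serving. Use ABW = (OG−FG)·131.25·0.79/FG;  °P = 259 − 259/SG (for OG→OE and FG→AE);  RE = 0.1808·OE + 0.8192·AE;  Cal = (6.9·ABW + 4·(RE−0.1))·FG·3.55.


ABW = (1.071 − 1.043)·131.25·0.79/1.043 = 2.7836
OE = 259 − 259/1.071 = 17.1699 °P
AE = 259 − 259/1.043 = 10.6779 °P
RE = 0.1808·17.1699 + 0.8192·10.6779 = 11.8516 °P
Cal = (6.9·2.7836 + 4·(11.8516−0.1))·1.043·3.55

245.1637 kcal


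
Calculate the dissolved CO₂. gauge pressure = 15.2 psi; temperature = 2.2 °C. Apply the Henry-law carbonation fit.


vols = (P + 14.695)·(0.01821 + 0.09011·e^(−0.04·T))
vols = (15.2 + 14.695)·(0.01821 + 0.09011·e^(−0.04·2.2))

3.0113 volumes


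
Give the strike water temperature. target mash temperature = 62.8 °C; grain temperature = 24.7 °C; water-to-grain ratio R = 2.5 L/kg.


T_strike = (0.41/R)·(T_mash − T_grain) + T_mash
T_strike = (0.41/2.5)·(62.8 − 24.7) + 62.8

69.0484 °C


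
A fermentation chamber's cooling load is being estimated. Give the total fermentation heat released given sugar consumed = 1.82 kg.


Q = m_sugar · 590 kJ/kg
Q = 1.82 · 590

1073.8000 kJ


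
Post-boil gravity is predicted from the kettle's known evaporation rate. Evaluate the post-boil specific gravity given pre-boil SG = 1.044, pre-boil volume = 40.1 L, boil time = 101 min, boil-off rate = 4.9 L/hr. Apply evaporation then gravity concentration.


V_post = V_pre − rate·(t/60);  SG_post = 1 + (SG_pre−1)·V_pre/V_post
V_post = 40.1 − 4.9·(101/60) = 31.8517
SG_post = 1 + (1.044 − 1)·40.1/31.8517

1.0554


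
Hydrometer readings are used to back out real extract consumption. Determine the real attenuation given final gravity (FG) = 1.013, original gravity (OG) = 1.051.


AA = (OG−FG)/(OG−1)·100;  RA = AA·0.8192
AA = (1.051 − 1.013)/(1.051 − 1)·100 = 74.5098
RA = 74.5098·0.8192

61.0384 %


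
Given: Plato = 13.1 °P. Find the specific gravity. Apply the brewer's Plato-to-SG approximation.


SG = 259/(259 − P)
SG = 259/(259 − 13.1)

1.0533


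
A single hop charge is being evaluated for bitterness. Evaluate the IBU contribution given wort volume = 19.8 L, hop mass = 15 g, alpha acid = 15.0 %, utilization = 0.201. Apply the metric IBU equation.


IBU = (α/100)·mass·U·1000 / V
IBU = (15.0/100)·15·0.201·1000 / 19.8

22.8409 IBU


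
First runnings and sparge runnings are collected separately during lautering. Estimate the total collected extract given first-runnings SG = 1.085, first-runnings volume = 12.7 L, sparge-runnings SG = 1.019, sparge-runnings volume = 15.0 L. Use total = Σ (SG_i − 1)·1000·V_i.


first = (1.085 − 1)·1000·12.7 = 1079.5000
sparge = (1.019 − 1)·1000·15.0 = 285.0000
total = 1079.5000 + 285.0000

1364.5000 gravity·L


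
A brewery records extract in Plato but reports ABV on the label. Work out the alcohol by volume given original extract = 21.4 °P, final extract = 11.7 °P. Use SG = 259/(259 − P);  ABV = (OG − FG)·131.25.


OG = 259/(259 − 21.4) = 1.0901
FG = 259/(259 − 11.7) = 1.0473
ABV = (1.0901 − 1.0473)·131.25

5.6118 % ABV


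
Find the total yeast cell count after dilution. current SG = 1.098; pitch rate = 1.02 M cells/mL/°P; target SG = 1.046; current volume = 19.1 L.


V_w = V·((SG_c−1)/(SG_t−1)−1);  °P = 259 − 259/SG_t;  cells = rate·(V+V_w)·°P
V_w = 19.1·((1.098−1)/(1.046−1)−1) = 21.5913
V_final = 19.1 + 21.5913 = 40.6913
°P = 259 − 259/1.046 = 11.3901
cells = 1.02·40.6913·11.3901

472.7458 billion cells


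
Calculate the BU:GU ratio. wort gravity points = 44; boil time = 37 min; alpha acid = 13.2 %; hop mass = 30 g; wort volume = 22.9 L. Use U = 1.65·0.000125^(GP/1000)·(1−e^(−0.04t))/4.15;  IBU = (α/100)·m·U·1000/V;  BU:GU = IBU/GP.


U = 1.65·0.000125^(44/1000)·(1−e^(−0.04·37))/4.15 = 0.2068
IBU = (13.2/100)·30·0.2068·1000/22.9 = 35.7586
BU:GU = 35.7586/44

0.8127


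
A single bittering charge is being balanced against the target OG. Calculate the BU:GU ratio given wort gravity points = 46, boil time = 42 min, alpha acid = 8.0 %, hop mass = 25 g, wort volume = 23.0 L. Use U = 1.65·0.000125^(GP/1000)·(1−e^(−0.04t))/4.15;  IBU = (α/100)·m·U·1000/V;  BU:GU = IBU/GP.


U = 1.65·0.000125^(46/1000)·(1−e^(−0.04·42))/4.15 = 0.2140
IBU = (8.0/100)·25·0.2140·1000/23.0 = 18.6046
BU:GU = 18.6046/46

0.4044


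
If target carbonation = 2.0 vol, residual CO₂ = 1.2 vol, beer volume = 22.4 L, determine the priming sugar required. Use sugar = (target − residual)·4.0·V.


sugar = (2.0 − 1.2)·4.0·22.4

71.6800 g


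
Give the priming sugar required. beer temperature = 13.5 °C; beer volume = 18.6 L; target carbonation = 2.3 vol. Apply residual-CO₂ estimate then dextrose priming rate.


residual = 14.695·(0.01821 + 0.09011·e^(−0.04·T));  sugar = (target − residual)·4.0·V
residual = 14.695·(0.01821 + 0.09011·e^(−0.04·13.5)) = 1.0393
sugar = (2.3 − 1.0393)·4.0·18.6

93.7997 g


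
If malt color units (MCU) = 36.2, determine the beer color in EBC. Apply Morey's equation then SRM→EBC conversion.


SRM = 1.4922·MCU^0.6859;  EBC = SRM·1.97
SRM = 1.4922·36.2^0.6859 = 17.4963
EBC = 17.4963·1.97

34.4676 EBC


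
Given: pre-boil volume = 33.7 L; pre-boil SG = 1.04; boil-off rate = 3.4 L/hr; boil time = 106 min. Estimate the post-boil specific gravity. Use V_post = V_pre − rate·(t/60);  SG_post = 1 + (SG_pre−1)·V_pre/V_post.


V_post = 33.7 − 3.4·(106/60) = 27.6933
SG_post = 1 + (1.04 − 1)·33.7/27.6933

1.0487


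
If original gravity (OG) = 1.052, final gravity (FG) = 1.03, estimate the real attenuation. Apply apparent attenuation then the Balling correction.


AA = (OG−FG)/(OG−1)·100;  RA = AA·0.8192
AA = (1.052 − 1.03)/(1.052 − 1)·100 = 42.3077
RA = 42.3077·0.8192

34.6585 %


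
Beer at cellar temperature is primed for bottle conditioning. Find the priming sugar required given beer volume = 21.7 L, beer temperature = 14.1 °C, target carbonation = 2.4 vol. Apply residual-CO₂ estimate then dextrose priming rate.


residual = 14.695·(0.01821 + 0.09011·e^(−0.04·T));  sugar = (target − residual)·4.0·V
residual = 14.695·(0.01821 + 0.09011·e^(−0.04·14.1)) = 1.0210
sugar = (2.4 − 1.0210)·4.0·21.7

119.7013 g


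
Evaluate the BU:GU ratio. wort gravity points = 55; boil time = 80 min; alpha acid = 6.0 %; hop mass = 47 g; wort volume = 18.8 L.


U = 1.65·0.000125^(GP/1000)·(1−e^(−0.04t))/4.15;  IBU = (α/100)·m·U·1000/V;  BU:GU = IBU/GP
U = 1.65·0.000125^(55/1000)·(1−e^(−0.04·80))/4.15 = 0.2326
IBU = (6.0/100)·47·0.2326·1000/18.8 = 34.8966
BU:GU = 34.8966/55

0.6345
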